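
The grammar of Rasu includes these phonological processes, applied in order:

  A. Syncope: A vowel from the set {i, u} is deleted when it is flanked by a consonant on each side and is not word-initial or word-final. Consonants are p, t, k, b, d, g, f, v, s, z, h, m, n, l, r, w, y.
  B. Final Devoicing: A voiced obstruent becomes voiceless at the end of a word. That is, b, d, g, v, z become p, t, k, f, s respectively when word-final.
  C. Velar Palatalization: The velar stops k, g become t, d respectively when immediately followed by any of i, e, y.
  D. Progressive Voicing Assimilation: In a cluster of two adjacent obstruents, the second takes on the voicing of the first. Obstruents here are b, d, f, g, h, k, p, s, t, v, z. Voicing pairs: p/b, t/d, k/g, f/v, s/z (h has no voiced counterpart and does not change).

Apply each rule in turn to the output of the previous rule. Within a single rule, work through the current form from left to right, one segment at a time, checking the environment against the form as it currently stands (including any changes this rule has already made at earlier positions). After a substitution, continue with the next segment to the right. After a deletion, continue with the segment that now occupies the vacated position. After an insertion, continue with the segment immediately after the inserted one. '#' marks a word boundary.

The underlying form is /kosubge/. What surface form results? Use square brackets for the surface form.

[kospte]

A Syncope: [kosubge] → [kosbge]
B Final Devoicing: no change — [kosbge]
C Velar Palatalization: [kosbge] → [kosbde]
D Progressive Voicing Assimilation: [kosbde] → [kospte]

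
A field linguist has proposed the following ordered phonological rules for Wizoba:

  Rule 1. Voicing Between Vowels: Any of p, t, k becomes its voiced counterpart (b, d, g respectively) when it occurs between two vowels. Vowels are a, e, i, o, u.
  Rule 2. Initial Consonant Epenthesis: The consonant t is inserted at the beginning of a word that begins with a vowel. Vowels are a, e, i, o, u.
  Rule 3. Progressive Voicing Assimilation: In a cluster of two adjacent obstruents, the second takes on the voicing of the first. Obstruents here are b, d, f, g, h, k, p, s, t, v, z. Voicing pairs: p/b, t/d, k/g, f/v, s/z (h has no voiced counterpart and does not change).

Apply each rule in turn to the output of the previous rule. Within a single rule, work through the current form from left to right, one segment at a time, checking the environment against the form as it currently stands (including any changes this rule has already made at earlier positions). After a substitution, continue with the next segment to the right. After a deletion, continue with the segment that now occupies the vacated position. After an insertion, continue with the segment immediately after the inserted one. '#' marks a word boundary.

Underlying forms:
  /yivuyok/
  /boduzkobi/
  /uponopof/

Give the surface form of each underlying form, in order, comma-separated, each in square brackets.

/yivuyok/:
  Rule 1 Voicing Between Vowels: no change — [yivuyok]
  Rule 2 Initial Consonant Epenthesis: no change — [yivuyok]
  Rule 3 Progressive Voicing Assimilation: no change — [yivuyok]
/boduzkobi/:
  Rule 1 Voicing Between Vowels: no change — [boduzkobi]
  Rule 2 Initial Consonant Epenthesis: no change — [boduzkobi]
  Rule 3 Progressive Voicing Assimilation: [boduzkobi] → [boduzgobi]
/uponopof/:
  Rule 1 Voicing Between Vowels: [uponopof] → [ubonobof]
  Rule 2 Initial Consonant Epenthesis: [ubonobof] → [tubonobof]
  Rule 3 Progressive Voicing Assimilation: no change — [tubonobof]

[yivuyok], [boduzgobi], [tubonobof]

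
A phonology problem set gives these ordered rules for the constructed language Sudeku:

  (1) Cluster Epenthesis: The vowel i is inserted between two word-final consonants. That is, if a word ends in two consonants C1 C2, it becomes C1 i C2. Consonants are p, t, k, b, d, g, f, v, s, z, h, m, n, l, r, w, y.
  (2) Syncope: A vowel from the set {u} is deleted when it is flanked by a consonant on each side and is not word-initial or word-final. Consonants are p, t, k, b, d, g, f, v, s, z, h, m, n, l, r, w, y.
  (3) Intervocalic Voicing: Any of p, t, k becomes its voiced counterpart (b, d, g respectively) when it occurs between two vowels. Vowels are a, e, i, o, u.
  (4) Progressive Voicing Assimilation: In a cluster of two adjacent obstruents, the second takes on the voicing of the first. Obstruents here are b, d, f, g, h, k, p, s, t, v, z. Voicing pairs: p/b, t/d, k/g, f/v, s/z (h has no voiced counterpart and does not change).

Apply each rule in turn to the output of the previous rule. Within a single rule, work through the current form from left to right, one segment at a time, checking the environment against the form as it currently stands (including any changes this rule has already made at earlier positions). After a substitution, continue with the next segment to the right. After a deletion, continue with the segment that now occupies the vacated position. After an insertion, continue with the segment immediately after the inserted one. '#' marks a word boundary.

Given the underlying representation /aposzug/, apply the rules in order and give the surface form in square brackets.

(1) Cluster Epenthesis: no change — [aposzug]
(2) Syncope: [aposzug] → [aposzg]
(3) Intervocalic Voicing: [aposzg] → [aboszg]
(4) Progressive Voicing Assimilation: [aboszg] → [abossk]

[abossk]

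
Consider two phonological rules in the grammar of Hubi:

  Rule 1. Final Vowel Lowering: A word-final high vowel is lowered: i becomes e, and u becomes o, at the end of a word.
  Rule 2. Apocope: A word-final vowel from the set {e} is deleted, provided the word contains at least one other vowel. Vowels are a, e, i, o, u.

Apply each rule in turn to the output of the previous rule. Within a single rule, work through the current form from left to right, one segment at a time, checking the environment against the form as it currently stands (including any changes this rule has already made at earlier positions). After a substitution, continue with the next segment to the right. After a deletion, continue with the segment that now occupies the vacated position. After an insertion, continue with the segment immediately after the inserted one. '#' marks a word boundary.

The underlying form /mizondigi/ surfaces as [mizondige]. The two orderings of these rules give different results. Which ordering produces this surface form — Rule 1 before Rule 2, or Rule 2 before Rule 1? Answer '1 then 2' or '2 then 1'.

Order 1 then 2:
  1 Final Vowel Lowering: [mizondigi] → [mizondige]
  2 Apocope: [mizondige] → [mizondig]
  result: [mizondig]
Order 2 then 1:
  2 Apocope: no change — [mizondigi]
  1 Final Vowel Lowering: [mizondigi] → [mizondige]
  result: [mizondige]

2 then 1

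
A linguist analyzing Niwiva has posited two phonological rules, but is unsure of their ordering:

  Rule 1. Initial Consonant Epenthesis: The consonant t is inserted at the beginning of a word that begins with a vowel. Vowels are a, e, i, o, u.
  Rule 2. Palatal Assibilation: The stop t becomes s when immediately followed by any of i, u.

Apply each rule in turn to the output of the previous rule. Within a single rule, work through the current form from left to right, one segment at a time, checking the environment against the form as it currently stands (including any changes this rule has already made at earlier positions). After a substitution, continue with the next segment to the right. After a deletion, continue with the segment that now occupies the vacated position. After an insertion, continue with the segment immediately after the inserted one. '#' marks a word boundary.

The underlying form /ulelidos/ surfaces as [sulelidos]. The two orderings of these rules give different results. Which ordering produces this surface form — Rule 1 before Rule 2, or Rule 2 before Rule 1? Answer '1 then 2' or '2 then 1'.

Order 1 then 2:
  1 Initial Consonant Epenthesis: [ulelidos] → [tulelidos]
  2 Palatal Assibilation: [tulelidos] → [sulelidos]
  result: [sulelidos]
Order 2 then 1:
  2 Palatal Assibilation: no change — [ulelidos]
  1 Initial Consonant Epenthesis: [ulelidos] → [tulelidos]
  result: [tulelidos]

1 then 2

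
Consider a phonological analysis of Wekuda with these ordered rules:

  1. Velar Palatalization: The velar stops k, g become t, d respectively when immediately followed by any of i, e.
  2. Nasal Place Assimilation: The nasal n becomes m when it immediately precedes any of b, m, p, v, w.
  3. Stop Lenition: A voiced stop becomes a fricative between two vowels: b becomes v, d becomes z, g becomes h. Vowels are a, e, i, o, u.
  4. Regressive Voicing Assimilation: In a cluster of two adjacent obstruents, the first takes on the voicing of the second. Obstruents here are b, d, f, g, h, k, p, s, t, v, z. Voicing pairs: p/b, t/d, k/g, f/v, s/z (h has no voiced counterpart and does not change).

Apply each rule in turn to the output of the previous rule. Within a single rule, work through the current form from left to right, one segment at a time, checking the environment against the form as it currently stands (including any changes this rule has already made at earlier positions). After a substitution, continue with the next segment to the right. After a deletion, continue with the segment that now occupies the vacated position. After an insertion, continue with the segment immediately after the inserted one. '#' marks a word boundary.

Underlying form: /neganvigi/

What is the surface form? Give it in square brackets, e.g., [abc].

1 Velar Palatalization: [neganvigi] → [neganvidi]
2 Nasal Place Assimilation: [neganvidi] → [negamvidi]
3 Stop Lenition: [negamvidi] → [nehamvizi]
4 Regressive Voicing Assimilation: no change — [nehamvizi]

[nehamvizi]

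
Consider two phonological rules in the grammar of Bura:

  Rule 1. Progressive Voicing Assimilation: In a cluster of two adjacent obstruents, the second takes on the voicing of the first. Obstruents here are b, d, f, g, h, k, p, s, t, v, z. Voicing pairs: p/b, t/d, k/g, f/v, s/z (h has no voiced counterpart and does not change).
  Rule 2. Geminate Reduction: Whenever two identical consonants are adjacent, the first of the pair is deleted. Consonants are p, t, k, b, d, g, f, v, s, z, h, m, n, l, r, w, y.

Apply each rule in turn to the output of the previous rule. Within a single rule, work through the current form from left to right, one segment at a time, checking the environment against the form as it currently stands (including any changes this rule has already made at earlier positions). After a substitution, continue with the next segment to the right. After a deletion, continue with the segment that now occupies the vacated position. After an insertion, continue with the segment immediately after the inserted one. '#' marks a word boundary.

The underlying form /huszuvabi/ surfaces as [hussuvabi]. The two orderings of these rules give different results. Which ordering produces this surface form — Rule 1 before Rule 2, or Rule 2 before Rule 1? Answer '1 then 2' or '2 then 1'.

Order 1 then 2:
  1 Progressive Voicing Assimilation: [huszuvabi] → [hussuvabi]
  2 Geminate Reduction: [hussuvabi] → [husuvabi]
  result: [husuvabi]
Order 2 then 1:
  2 Geminate Reduction: no change — [huszuvabi]
  1 Progressive Voicing Assimilation: [huszuvabi] → [hussuvabi]
  result: [hussuvabi]

2 then 1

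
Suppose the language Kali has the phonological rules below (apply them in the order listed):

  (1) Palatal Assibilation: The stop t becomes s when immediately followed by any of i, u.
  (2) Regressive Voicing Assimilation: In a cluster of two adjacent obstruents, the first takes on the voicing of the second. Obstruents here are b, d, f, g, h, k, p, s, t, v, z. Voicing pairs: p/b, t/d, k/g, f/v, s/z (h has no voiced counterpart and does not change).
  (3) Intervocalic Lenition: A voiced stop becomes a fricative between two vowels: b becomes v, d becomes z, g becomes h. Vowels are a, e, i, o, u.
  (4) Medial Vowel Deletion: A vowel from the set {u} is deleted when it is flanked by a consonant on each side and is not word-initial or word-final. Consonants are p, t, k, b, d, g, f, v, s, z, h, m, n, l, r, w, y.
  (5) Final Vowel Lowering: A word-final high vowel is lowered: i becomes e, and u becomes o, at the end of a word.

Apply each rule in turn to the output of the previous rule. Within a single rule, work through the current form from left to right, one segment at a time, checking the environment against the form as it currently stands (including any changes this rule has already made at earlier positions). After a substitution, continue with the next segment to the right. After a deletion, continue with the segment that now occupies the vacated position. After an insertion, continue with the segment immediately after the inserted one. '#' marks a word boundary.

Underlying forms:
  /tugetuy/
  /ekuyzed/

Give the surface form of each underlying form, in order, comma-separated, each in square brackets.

[shesy], [ekyzed]

/tugetuy/:
  (1) Palatal Assibilation: [tugetuy] → [sugesuy]
  (2) Regressive Voicing Assimilation: no change — [sugesuy]
  (3) Intervocalic Lenition: [sugesuy] → [suhesuy]
  (4) Medial Vowel Deletion: [suhesuy] → [shesy]
  (5) Final Vowel Lowering: no change — [shesy]
/ekuyzed/:
  (1) Palatal Assibilation: no change — [ekuyzed]
  (2) Regressive Voicing Assimilation: no change — [ekuyzed]
  (3) Intervocalic Lenition: no change — [ekuyzed]
  (4) Medial Vowel Deletion: [ekuyzed] → [ekyzed]
  (5) Final Vowel Lowering: no change — [ekyzed]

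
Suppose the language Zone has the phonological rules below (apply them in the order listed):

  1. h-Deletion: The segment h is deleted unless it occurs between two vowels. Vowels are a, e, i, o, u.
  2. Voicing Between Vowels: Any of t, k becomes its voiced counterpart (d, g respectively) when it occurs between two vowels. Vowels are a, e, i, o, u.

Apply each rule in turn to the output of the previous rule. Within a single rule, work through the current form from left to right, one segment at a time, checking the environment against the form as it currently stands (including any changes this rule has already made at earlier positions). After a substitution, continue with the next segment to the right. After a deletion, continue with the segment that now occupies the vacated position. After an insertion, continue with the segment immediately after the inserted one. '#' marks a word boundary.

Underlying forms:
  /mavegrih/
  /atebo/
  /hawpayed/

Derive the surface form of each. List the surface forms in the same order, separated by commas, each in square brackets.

/mavegrih/:
  1 h-Deletion: [mavegrih] → [mavegri]
  2 Voicing Between Vowels: no change — [mavegri]
/atebo/:
  1 h-Deletion: no change — [atebo]
  2 Voicing Between Vowels: [atebo] → [adebo]
/hawpayed/:
  1 h-Deletion: [hawpayed] → [awpayed]
  2 Voicing Between Vowels: no change — [awpayed]

[mavegri], [adebo], [awpayed]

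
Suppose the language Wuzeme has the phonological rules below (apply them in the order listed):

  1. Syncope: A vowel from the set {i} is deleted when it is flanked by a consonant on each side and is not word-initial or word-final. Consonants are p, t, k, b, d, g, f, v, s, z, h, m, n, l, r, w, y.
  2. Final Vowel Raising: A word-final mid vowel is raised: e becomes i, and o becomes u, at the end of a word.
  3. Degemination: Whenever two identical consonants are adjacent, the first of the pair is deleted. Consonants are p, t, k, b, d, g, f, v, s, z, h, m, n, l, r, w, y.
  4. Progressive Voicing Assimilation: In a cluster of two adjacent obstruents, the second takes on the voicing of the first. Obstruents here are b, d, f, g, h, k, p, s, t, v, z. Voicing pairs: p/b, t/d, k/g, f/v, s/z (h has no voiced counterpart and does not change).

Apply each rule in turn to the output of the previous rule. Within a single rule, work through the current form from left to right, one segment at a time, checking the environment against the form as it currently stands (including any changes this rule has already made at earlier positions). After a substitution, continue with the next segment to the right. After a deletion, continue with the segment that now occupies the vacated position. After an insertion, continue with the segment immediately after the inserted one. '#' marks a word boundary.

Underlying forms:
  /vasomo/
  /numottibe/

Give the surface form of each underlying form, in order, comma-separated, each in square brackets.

/vasomo/:
  1 Syncope: no change — [vasomo]
  2 Final Vowel Raising: [vasomo] → [vasomu]
  3 Degemination: no change — [vasomu]
  4 Progressive Voicing Assimilation: no change — [vasomu]
/numottibe/:
  1 Syncope: [numottibe] → [numottbe]
  2 Final Vowel Raising: [numottbe] → [numottbi]
  3 Degemination: [numottbi] → [numotbi]
  4 Progressive Voicing Assimilation: [numotbi] → [numotpi]

[vasomu], [numotpi]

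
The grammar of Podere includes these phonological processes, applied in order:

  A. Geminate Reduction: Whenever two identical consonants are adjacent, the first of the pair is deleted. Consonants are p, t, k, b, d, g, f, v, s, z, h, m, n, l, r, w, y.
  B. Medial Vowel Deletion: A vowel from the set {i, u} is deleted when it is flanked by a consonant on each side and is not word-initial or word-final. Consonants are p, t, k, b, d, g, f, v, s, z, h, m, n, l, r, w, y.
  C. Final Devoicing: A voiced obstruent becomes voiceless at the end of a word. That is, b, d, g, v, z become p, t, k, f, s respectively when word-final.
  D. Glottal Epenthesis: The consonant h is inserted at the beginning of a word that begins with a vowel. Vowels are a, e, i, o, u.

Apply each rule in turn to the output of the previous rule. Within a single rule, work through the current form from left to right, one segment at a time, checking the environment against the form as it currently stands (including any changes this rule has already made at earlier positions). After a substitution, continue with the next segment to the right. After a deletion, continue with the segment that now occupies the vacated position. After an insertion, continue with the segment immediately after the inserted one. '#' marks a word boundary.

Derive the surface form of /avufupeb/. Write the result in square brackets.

A Geminate Reduction: no change — [avufupeb]
B Medial Vowel Deletion: [avufupeb] → [avfpeb]
C Final Devoicing: [avfpeb] → [avfpep]
D Glottal Epenthesis: [avfpep] → [havfpep]

[havfpep]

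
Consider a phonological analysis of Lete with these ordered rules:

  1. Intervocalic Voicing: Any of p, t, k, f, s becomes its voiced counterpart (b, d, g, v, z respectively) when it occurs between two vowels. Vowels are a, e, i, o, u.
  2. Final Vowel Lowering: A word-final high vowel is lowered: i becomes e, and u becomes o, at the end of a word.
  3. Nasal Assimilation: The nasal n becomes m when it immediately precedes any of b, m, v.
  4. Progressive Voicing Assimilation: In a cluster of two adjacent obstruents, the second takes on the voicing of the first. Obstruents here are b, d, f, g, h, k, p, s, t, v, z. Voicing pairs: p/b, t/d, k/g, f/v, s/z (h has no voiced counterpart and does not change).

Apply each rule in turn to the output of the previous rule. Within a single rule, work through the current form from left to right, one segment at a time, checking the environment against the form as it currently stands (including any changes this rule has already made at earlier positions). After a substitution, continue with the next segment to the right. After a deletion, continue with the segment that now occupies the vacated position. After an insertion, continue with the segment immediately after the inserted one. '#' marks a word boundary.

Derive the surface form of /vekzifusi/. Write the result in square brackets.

1 Intervocalic Voicing: [vekzifusi] → [vekzivuzi]
2 Final Vowel Lowering: [vekzivuzi] → [vekzivuze]
3 Nasal Assimilation: no change — [vekzivuze]
4 Progressive Voicing Assimilation: [vekzivuze] → [veksivuze]

[veksivuze]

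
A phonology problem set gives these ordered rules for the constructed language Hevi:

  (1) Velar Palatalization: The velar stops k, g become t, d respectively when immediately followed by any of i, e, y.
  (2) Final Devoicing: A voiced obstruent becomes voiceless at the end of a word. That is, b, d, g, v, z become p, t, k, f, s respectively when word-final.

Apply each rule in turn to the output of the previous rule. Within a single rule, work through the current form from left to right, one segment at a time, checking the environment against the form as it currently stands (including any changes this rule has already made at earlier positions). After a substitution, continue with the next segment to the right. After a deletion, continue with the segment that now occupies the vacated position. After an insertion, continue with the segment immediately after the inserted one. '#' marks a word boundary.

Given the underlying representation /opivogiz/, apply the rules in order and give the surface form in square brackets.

[opivodis]

(1) Velar Palatalization: [opivogiz] → [opivodiz]
(2) Final Devoicing: [opivodiz] → [opivodis]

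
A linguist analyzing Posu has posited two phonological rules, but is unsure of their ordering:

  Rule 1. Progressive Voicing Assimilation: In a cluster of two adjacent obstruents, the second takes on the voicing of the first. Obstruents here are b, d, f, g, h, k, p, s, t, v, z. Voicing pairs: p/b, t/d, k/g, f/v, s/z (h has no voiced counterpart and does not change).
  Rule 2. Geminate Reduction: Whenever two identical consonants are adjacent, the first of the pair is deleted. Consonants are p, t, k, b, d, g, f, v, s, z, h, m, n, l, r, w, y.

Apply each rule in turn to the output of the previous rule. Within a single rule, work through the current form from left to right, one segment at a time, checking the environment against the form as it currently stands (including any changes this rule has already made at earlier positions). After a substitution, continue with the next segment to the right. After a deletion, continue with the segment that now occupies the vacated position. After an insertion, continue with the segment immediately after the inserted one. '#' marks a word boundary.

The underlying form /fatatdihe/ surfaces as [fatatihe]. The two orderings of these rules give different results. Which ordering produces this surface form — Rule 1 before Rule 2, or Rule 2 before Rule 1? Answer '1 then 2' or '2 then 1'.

Order 1 then 2:
  1 Progressive Voicing Assimilation: [fatatdihe] → [fatattihe]
  2 Geminate Reduction: [fatattihe] → [fatatihe]
  result: [fatatihe]
Order 2 then 1:
  2 Geminate Reduction: no change — [fatatdihe]
  1 Progressive Voicing Assimilation: [fatatdihe] → [fatattihe]
  result: [fatattihe]

1 then 2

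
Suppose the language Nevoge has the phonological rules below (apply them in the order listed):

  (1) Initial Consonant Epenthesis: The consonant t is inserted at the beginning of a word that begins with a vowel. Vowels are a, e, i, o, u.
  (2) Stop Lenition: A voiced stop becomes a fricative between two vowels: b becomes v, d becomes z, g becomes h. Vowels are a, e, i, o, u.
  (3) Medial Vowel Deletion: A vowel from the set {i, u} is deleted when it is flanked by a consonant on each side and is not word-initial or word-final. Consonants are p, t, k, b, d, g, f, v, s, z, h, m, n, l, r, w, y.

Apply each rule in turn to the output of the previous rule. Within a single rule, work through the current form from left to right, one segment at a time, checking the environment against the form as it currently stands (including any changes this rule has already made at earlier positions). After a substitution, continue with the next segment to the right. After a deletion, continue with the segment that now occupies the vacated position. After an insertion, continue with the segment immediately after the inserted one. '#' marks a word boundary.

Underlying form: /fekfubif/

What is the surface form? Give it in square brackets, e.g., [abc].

[fekfvf]

(1) Initial Consonant Epenthesis: no change — [fekfubif]
(2) Stop Lenition: [fekfubif] → [fekfuvif]
(3) Medial Vowel Deletion: [fekfuvif] → [fekfvf]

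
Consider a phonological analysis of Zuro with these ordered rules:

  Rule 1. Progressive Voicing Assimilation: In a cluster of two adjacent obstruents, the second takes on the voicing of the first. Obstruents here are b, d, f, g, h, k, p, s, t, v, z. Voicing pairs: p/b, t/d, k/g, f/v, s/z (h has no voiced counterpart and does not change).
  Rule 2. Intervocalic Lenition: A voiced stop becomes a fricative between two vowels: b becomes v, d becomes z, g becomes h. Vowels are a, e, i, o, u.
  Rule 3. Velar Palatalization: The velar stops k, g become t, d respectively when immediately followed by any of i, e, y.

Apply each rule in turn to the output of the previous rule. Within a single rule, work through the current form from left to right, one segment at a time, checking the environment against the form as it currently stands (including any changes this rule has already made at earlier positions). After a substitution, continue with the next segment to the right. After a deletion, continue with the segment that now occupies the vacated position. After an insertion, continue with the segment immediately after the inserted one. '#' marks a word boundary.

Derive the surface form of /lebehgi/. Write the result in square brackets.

Rule 1 Progressive Voicing Assimilation: [lebehgi] → [lebehki]
Rule 2 Intervocalic Lenition: [lebehki] → [levehki]
Rule 3 Velar Palatalization: [levehki] → [levehti]

[levehti]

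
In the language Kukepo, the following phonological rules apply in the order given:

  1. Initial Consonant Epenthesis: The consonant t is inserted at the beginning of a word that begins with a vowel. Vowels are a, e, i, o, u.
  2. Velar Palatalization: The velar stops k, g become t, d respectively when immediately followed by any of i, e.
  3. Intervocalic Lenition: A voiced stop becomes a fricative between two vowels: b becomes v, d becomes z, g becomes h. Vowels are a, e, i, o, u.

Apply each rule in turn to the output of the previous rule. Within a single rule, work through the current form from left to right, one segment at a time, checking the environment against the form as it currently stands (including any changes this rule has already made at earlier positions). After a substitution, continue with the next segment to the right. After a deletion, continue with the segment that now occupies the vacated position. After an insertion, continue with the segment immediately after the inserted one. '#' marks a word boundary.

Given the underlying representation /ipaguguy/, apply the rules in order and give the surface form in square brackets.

[tipahuhuy]

1 Initial Consonant Epenthesis: [ipaguguy] → [tipaguguy]
2 Velar Palatalization: no change — [tipaguguy]
3 Intervocalic Lenition: [tipaguguy] → [tipahuhuy]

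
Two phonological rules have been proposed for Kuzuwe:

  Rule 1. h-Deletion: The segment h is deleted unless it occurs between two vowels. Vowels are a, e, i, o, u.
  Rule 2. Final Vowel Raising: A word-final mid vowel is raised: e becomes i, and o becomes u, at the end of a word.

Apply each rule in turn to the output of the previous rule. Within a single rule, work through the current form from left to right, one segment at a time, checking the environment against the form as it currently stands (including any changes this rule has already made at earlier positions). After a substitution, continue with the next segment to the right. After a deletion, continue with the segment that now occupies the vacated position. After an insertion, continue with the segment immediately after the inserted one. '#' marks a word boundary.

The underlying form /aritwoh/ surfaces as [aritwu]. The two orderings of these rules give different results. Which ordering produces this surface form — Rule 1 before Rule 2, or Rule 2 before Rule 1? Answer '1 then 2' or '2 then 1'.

1 then 2

Order 1 then 2:
  1 h-Deletion: [aritwoh] → [aritwo]
  2 Final Vowel Raising: [aritwo] → [aritwu]
  result: [aritwu]
Order 2 then 1:
  2 Final Vowel Raising: no change — [aritwoh]
  1 h-Deletion: [aritwoh] → [aritwo]
  result: [aritwo]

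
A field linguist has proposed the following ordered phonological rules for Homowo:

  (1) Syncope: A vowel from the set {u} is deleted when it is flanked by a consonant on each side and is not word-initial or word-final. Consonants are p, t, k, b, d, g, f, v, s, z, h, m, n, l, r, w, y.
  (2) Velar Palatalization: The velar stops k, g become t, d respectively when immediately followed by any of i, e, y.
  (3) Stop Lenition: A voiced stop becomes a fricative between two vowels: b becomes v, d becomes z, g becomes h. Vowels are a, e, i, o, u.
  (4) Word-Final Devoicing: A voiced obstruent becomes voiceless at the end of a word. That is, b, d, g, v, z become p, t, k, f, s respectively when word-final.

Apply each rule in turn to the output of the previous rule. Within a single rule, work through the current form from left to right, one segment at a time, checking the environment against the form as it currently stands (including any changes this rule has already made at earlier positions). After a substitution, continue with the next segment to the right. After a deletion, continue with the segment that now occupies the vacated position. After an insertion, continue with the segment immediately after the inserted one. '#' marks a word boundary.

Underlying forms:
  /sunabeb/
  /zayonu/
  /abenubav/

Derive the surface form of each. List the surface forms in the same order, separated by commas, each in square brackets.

[snavep], [zayonu], [avenbaf]

/sunabeb/:
  (1) Syncope: [sunabeb] → [snabeb]
  (2) Velar Palatalization: no change — [snabeb]
  (3) Stop Lenition: [snabeb] → [snaveb]
  (4) Word-Final Devoicing: [snaveb] → [snavep]
/zayonu/:
  (1) Syncope: no change — [zayonu]
  (2) Velar Palatalization: no change — [zayonu]
  (3) Stop Lenition: no change — [zayonu]
  (4) Word-Final Devoicing: no change — [zayonu]
/abenubav/:
  (1) Syncope: [abenubav] → [abenbav]
  (2) Velar Palatalization: no change — [abenbav]
  (3) Stop Lenition: [abenbav] → [avenbav]
  (4) Word-Final Devoicing: [avenbav] → [avenbaf]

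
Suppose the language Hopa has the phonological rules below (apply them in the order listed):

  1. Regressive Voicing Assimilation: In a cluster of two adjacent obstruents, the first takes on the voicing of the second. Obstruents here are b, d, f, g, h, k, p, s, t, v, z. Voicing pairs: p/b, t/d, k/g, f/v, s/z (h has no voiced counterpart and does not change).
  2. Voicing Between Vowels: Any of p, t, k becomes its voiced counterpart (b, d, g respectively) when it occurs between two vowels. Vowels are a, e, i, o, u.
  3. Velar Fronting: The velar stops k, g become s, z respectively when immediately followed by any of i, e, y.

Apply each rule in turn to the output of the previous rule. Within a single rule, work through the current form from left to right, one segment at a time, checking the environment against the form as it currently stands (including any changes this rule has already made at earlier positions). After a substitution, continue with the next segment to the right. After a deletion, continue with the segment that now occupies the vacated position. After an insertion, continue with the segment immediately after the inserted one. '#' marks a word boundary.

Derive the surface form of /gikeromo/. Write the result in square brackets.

[zizeromo]

1 Regressive Voicing Assimilation: no change — [gikeromo]
2 Voicing Between Vowels: [gikeromo] → [gigeromo]
3 Velar Fronting: [gigeromo] → [zizeromo]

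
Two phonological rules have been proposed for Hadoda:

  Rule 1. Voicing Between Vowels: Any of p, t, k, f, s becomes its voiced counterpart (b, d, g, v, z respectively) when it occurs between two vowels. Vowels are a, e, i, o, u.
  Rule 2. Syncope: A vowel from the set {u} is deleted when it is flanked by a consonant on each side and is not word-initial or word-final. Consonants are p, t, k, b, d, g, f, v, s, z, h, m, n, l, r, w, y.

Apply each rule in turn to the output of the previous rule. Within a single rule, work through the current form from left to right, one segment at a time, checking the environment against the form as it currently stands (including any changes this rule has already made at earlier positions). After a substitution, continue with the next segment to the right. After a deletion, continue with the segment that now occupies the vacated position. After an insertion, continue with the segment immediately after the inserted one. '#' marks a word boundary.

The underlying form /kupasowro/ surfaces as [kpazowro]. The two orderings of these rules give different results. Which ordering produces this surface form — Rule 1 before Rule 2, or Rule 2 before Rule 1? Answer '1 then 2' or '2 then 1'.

2 then 1

Order 1 then 2:
  1 Voicing Between Vowels: [kupasowro] → [kubazowro]
  2 Syncope: [kubazowro] → [kbazowro]
  result: [kbazowro]
Order 2 then 1:
  2 Syncope: [kupasowro] → [kpasowro]
  1 Voicing Between Vowels: [kpasowro] → [kpazowro]
  result: [kpazowro]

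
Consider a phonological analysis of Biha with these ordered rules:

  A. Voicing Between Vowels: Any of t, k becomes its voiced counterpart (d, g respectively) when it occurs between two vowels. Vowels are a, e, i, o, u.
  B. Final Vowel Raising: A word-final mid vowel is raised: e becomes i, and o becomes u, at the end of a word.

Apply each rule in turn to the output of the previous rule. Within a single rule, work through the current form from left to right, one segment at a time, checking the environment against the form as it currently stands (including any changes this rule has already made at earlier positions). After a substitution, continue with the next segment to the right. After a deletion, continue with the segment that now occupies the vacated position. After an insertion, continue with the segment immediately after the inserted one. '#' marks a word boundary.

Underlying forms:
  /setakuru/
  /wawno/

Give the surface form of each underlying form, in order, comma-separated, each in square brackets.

/setakuru/:
  A Voicing Between Vowels: [setakuru] → [sedaguru]
  B Final Vowel Raising: no change — [sedaguru]
/wawno/:
  A Voicing Between Vowels: no change — [wawno]
  B Final Vowel Raising: [wawno] → [wawnu]

[sedaguru], [wawnu]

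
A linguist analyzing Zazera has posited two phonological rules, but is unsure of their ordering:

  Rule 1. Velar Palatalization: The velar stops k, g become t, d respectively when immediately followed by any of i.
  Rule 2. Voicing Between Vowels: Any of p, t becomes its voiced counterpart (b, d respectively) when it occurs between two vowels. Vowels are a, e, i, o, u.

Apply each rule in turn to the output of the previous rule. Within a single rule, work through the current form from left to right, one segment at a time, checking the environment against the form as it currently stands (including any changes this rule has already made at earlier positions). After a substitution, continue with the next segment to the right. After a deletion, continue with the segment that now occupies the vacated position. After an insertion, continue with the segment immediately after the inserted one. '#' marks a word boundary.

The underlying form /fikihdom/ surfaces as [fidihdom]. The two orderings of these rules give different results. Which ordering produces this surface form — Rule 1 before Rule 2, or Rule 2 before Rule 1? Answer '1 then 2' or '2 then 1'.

1 then 2

Order 1 then 2:
  1 Velar Palatalization: [fikihdom] → [fitihdom]
  2 Voicing Between Vowels: [fitihdom] → [fidihdom]
  result: [fidihdom]
Order 2 then 1:
  2 Voicing Between Vowels: no change — [fikihdom]
  1 Velar Palatalization: [fikihdom] → [fitihdom]
  result: [fitihdom]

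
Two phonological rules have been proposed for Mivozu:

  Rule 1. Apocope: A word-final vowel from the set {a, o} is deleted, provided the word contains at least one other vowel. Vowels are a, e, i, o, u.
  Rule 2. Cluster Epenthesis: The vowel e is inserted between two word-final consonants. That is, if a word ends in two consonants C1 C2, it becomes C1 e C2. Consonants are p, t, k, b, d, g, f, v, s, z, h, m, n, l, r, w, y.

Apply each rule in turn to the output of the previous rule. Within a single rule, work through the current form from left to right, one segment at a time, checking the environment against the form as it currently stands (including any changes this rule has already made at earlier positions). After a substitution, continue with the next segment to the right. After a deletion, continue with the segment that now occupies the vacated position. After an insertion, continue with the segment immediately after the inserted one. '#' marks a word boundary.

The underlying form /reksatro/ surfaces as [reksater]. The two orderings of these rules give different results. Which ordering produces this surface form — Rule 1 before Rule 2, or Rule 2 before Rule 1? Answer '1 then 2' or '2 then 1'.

1 then 2

Order 1 then 2:
  1 Apocope: [reksatro] → [reksatr]
  2 Cluster Epenthesis: [reksatr] → [reksater]
  result: [reksater]
Order 2 then 1:
  2 Cluster Epenthesis: no change — [reksatro]
  1 Apocope: [reksatro] → [reksatr]
  result: [reksatr]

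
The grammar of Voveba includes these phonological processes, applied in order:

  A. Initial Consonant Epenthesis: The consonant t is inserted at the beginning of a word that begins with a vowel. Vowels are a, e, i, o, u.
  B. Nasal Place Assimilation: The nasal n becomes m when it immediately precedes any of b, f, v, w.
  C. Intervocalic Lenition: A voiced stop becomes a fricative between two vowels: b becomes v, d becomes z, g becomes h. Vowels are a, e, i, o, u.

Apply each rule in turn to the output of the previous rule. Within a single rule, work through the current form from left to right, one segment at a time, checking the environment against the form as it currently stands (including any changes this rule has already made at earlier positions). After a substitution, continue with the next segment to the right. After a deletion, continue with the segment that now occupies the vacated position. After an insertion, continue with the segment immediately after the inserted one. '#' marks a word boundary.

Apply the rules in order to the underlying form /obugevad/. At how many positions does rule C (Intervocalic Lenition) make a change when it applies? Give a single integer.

A Initial Consonant Epenthesis: [obugevad] → [tobugevad]
B Nasal Place Assimilation: no change — [tobugevad]
C Intervocalic Lenition: [tobugevad] → [tovuhevad]
Rule C changed 2 position(s).

2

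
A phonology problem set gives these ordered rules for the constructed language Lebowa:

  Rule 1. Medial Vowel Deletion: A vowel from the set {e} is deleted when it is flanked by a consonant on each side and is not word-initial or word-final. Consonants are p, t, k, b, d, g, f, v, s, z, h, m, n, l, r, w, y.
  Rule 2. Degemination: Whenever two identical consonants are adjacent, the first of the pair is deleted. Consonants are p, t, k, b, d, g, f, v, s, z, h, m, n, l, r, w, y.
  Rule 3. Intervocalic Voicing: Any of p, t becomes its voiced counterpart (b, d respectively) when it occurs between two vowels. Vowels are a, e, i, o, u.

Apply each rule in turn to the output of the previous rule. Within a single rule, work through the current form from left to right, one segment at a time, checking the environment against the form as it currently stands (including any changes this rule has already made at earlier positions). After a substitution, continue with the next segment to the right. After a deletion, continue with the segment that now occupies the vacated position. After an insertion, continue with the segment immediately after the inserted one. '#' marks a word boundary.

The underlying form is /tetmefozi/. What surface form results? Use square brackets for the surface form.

Rule 1 Medial Vowel Deletion: [tetmefozi] → [ttmfozi]
Rule 2 Degemination: [ttmfozi] → [tmfozi]
Rule 3 Intervocalic Voicing: no change — [tmfozi]

[tmfozi]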